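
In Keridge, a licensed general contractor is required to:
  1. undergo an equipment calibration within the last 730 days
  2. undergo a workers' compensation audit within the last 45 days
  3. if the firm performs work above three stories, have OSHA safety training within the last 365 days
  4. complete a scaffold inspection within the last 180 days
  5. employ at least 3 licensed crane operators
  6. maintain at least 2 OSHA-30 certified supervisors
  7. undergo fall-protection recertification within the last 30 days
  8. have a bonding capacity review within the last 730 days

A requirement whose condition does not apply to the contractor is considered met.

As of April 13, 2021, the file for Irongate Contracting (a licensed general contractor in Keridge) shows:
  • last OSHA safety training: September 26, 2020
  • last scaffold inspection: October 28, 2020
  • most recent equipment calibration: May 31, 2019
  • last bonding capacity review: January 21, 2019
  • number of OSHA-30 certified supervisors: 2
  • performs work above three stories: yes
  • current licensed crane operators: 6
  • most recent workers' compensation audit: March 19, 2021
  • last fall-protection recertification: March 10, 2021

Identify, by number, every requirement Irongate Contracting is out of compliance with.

7, 8

1. equipment calibration 683 days ago vs limit 730 → met
2. workers' compensation audit 25 days ago vs limit 45 → met
3. condition 'performs work above three stories' holds; OSHA safety training 199 days ago vs limit 365 → met
4. scaffold inspection 167 days ago vs limit 180 → met
5. licensed crane operators 6 ≥ 3 → met
6. OSHA-30 certified supervisors 2 ≥ 2 → met
7. fall-protection recertification 34 days ago vs limit 30 → not met
8. bonding capacity review 813 days ago vs limit 730 → not met
Not met: 7, 8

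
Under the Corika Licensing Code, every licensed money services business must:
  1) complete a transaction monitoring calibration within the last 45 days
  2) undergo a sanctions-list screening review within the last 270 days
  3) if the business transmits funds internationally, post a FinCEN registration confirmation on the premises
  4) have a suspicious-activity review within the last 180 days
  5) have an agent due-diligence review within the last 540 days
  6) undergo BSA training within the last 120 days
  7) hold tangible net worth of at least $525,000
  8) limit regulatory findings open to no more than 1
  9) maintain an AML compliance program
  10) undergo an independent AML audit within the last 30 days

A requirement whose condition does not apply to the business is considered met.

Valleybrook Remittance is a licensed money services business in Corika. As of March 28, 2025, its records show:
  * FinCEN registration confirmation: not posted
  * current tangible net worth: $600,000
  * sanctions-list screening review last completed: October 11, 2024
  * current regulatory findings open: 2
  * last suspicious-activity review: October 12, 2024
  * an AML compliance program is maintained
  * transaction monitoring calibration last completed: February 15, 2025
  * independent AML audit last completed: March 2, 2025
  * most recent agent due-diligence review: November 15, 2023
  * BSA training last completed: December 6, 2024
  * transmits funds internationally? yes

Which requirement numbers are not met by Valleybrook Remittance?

3, 8

1. transaction monitoring calibration 41 days ago vs limit 45 → met
2. sanctions-list screening review 168 days ago vs limit 270 → met
3. condition 'transmits funds internationally' holds; FinCEN registration confirmation absent → not met
4. suspicious-activity review 167 days ago vs limit 180 → met
5. agent due-diligence review 499 days ago vs limit 540 → met
6. BSA training 112 days ago vs limit 120 → met
7. tangible net worth $600,000 ≥ $525,000 → met
8. regulatory findings open 2 > 1 → not met
9. AML compliance program present → met
10. independent AML audit 26 days ago vs limit 30 → met
Not met: 3, 8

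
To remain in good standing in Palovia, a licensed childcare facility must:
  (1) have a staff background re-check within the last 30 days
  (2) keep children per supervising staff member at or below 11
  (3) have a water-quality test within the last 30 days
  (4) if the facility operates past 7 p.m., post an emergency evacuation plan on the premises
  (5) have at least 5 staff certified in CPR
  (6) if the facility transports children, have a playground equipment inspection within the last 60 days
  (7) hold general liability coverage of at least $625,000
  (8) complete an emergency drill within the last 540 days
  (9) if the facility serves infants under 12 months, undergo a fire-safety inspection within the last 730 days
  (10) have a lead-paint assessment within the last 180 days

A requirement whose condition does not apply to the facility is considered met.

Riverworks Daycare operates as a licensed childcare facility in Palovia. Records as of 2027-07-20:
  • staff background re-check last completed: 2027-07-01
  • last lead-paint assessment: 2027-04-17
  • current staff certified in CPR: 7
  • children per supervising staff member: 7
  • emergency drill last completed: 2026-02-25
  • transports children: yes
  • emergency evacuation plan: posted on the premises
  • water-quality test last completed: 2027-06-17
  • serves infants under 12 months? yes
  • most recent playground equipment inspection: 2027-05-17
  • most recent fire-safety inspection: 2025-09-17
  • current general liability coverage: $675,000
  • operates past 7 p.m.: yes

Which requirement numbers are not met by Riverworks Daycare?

1. staff background re-check 19 days ago vs limit 30 → met
2. children per supervising staff member 7 ≤ 11 → met
3. water-quality test 33 days ago vs limit 30 → not met
4. condition 'operates past 7 p.m.' holds; emergency evacuation plan present → met
5. staff certified in CPR 7 ≥ 5 → met
6. condition 'transports children' holds; playground equipment inspection 64 days ago vs limit 60 → not met
7. general liability coverage $675,000 ≥ $625,000 → met
8. emergency drill 510 days ago vs limit 540 → met
9. condition 'serves infants under 12 months' holds; fire-safety inspection 671 days ago vs limit 730 → met
10. lead-paint assessment 94 days ago vs limit 180 → met
Not met: 3, 6

3, 6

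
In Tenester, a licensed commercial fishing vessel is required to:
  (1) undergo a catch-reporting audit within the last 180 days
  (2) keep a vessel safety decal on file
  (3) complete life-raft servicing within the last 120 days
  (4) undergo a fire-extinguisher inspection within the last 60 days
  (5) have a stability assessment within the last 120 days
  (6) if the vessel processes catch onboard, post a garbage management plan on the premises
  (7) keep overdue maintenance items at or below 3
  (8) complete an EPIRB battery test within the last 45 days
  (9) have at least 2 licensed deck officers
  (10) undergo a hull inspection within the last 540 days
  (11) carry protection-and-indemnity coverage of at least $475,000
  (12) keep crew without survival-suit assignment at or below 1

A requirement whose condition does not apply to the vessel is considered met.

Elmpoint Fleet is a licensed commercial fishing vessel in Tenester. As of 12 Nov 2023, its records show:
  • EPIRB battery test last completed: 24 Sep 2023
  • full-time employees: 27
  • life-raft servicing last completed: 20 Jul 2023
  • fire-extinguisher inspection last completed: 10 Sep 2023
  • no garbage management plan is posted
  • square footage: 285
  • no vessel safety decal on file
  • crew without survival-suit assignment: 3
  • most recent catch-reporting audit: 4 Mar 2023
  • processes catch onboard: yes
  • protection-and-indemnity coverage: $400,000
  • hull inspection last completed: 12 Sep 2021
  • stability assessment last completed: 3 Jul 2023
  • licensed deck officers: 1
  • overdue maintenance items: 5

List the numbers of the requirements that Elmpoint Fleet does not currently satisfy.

1, 2, 4, 5, 6, 7, 8, 9, 10, 11, 12

1. catch-reporting audit 253 days ago vs limit 180 → not met
2. vessel safety decal absent → not met
3. life-raft servicing 115 days ago vs limit 120 → met
4. fire-extinguisher inspection 63 days ago vs limit 60 → not met
5. stability assessment 132 days ago vs limit 120 → not met
6. condition 'processes catch onboard' holds; garbage management plan absent → not met
7. overdue maintenance items 5 > 3 → not met
8. EPIRB battery test 49 days ago vs limit 45 → not met
9. licensed deck officers 1 < 2 → not met
10. hull inspection 791 days ago vs limit 540 → not met
11. protection-and-indemnity coverage $400,000 < $475,000 → not met
12. crew without survival-suit assignment 3 > 1 → not met
Not met: 1, 2, 4, 5, 6, 7, 8, 9, 10, 11, 12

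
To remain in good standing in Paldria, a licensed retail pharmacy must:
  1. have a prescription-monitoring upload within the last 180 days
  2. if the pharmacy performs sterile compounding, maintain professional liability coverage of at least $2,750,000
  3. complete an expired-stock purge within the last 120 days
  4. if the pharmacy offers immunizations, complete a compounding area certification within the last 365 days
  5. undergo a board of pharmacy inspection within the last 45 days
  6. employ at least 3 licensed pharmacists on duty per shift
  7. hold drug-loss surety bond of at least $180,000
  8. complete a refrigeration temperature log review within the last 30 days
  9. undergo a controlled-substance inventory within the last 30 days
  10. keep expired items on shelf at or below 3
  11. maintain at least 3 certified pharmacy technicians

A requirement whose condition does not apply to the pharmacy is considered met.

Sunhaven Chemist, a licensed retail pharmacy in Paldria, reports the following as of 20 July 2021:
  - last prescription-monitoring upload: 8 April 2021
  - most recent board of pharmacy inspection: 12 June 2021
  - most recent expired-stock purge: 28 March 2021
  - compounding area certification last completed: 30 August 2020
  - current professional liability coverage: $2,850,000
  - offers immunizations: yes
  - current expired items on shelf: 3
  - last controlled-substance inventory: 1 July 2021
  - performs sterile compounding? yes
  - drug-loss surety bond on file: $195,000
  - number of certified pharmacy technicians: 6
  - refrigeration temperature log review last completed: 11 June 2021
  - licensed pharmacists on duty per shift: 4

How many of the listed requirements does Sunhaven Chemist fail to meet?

1. prescription-monitoring upload 103 days ago vs limit 180 → met
2. condition 'performs sterile compounding' holds; professional liability coverage $2,850,000 ≥ $2,750,000 → met
3. expired-stock purge 114 days ago vs limit 120 → met
4. condition 'offers immunizations' holds; compounding area certification 324 days ago vs limit 365 → met
5. board of pharmacy inspection 38 days ago vs limit 45 → met
6. licensed pharmacists on duty per shift 4 ≥ 3 → met
7. drug-loss surety bond $195,000 ≥ $180,000 → met
8. refrigeration temperature log review 39 days ago vs limit 30 → not met
9. controlled-substance inventory 19 days ago vs limit 30 → met
10. expired items on shelf 3 ≤ 3 → met
11. certified pharmacy technicians 6 ≥ 3 → met
Not met: 1 of 11

1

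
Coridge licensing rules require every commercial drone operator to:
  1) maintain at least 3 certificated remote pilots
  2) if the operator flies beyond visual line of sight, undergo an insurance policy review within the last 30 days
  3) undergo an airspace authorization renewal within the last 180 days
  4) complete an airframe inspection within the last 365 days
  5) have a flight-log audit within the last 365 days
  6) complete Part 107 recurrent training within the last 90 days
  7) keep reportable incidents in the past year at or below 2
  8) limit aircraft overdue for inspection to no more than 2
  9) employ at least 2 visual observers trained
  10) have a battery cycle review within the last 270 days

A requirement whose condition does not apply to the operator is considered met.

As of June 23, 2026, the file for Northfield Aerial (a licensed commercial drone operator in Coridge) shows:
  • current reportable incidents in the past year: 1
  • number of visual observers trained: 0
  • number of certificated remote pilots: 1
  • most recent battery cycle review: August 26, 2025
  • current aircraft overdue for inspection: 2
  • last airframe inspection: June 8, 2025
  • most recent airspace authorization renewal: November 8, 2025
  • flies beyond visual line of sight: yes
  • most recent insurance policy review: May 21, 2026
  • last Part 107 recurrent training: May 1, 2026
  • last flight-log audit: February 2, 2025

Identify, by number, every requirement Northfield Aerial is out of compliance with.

1. certificated remote pilots 1 < 3 → not met
2. condition 'flies beyond visual line of sight' holds; insurance policy review 33 days ago vs limit 30 → not met
3. airspace authorization renewal 227 days ago vs limit 180 → not met
4. airframe inspection 380 days ago vs limit 365 → not met
5. flight-log audit 506 days ago vs limit 365 → not met
6. Part 107 recurrent training 53 days ago vs limit 90 → met
7. reportable incidents in the past year 1 ≤ 2 → met
8. aircraft overdue for inspection 2 ≤ 2 → met
9. visual observers trained 0 < 2 → not met
10. battery cycle review 301 days ago vs limit 270 → not met
Not met: 1, 2, 3, 4, 5, 9, 10

1, 2, 3, 4, 5, 9, 10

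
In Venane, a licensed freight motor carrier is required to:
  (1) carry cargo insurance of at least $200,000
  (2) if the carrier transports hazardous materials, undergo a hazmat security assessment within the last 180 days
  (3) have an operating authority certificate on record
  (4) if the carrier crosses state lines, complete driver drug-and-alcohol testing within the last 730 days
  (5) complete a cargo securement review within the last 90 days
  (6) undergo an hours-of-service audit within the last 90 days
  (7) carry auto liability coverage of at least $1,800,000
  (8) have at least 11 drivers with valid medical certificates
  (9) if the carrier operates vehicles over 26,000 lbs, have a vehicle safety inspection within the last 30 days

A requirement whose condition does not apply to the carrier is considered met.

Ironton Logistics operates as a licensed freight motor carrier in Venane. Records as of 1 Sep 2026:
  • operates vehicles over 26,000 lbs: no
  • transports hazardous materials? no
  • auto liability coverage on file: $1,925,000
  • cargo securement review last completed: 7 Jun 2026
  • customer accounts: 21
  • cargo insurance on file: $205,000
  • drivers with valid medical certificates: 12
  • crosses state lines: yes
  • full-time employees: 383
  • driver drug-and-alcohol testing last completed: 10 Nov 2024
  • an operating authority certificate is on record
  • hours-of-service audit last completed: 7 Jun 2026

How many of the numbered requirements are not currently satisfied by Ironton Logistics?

1. cargo insurance $205,000 ≥ $200,000 → met
2. condition 'transports hazardous materials' does not hold → requirement n/a → met
3. operating authority certificate present → met
4. condition 'crosses state lines' holds; driver drug-and-alcohol testing 660 days ago vs limit 730 → met
5. cargo securement review 86 days ago vs limit 90 → met
6. hours-of-service audit 86 days ago vs limit 90 → met
7. auto liability coverage $1,925,000 ≥ $1,800,000 → met
8. drivers with valid medical certificates 12 ≥ 11 → met
9. condition 'operates vehicles over 26,000 lbs' does not hold → requirement n/a → met
Not met: 0 of 9

0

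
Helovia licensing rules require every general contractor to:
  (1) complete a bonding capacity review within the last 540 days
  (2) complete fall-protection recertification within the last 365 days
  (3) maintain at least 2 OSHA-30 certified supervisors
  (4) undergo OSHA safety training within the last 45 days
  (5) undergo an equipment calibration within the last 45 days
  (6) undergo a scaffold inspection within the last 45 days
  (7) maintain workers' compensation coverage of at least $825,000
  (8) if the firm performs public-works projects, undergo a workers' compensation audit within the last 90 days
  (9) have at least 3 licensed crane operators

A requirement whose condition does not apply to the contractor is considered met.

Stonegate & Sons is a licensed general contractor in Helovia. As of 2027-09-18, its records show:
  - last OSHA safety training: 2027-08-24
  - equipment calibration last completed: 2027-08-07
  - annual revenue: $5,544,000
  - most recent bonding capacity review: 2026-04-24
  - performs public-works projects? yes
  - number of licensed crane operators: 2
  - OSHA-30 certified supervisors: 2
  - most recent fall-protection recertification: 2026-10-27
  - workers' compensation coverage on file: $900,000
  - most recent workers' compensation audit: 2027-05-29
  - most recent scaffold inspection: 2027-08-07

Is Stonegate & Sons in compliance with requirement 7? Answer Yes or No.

7. workers' compensation coverage $900,000 ≥ $825,000 → met

Yes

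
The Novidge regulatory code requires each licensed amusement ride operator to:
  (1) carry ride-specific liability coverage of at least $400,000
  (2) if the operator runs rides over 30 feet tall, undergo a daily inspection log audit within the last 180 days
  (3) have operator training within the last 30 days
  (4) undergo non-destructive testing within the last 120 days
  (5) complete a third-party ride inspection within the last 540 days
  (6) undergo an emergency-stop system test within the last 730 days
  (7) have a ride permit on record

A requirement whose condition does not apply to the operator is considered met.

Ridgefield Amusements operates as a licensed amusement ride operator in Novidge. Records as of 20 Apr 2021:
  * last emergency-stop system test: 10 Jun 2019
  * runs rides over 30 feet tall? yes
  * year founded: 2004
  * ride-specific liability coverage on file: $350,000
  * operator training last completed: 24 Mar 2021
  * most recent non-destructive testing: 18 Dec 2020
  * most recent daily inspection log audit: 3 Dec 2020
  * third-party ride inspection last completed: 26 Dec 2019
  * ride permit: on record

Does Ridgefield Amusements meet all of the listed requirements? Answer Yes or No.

1. ride-specific liability coverage $350,000 < $400,000 → not met
2. condition 'runs rides over 30 feet tall' holds; daily inspection log audit 138 days ago vs limit 180 → met
3. operator training 27 days ago vs limit 30 → met
4. non-destructive testing 123 days ago vs limit 120 → not met
5. third-party ride inspection 481 days ago vs limit 540 → met
6. emergency-stop system test 680 days ago vs limit 730 → met
7. ride permit present → met
Not met: 1, 4

No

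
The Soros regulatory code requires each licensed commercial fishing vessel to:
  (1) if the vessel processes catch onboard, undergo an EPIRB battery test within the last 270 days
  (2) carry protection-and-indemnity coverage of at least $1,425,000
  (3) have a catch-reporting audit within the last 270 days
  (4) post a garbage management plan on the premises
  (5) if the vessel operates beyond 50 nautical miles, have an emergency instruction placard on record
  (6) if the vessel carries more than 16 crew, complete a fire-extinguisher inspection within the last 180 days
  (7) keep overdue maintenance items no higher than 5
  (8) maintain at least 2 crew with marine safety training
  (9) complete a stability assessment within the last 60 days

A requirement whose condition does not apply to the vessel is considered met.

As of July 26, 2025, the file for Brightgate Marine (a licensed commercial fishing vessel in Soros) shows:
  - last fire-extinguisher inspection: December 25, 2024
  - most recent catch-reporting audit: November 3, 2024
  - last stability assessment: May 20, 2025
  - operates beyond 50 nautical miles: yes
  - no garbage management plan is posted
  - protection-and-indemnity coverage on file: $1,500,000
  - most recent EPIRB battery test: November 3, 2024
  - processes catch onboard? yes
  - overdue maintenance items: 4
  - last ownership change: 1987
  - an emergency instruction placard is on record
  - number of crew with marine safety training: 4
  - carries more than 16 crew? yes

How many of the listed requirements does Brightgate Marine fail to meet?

3

1. condition 'processes catch onboard' holds; EPIRB battery test 265 days ago vs limit 270 → met
2. protection-and-indemnity coverage $1,500,000 ≥ $1,425,000 → met
3. catch-reporting audit 265 days ago vs limit 270 → met
4. garbage management plan absent → not met
5. condition 'operates beyond 50 nautical miles' holds; emergency instruction placard present → met
6. condition 'carries more than 16 crew' holds; fire-extinguisher inspection 213 days ago vs limit 180 → not met
7. overdue maintenance items 4 ≤ 5 → met
8. crew with marine safety training 4 ≥ 2 → met
9. stability assessment 67 days ago vs limit 60 → not met
Not met: 3 of 9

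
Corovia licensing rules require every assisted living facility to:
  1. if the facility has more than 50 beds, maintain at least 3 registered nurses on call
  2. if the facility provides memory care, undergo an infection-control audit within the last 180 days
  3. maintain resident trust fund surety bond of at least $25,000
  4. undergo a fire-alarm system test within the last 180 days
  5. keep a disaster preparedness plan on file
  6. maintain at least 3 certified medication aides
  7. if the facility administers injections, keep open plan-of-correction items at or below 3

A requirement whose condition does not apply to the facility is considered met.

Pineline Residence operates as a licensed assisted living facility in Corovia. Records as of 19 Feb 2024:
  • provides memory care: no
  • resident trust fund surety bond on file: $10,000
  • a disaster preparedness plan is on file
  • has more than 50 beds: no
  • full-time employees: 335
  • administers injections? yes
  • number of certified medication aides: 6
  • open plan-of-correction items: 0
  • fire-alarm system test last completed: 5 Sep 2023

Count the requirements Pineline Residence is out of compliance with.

1. condition 'has more than 50 beds' does not hold → requirement n/a → met
2. condition 'provides memory care' does not hold → requirement n/a → met
3. resident trust fund surety bond $10,000 < $25,000 → not met
4. fire-alarm system test 167 days ago vs limit 180 → met
5. disaster preparedness plan present → met
6. certified medication aides 6 ≥ 3 → met
7. condition 'administers injections' holds; open plan-of-correction items 0 ≤ 3 → met
Not met: 1 of 7

1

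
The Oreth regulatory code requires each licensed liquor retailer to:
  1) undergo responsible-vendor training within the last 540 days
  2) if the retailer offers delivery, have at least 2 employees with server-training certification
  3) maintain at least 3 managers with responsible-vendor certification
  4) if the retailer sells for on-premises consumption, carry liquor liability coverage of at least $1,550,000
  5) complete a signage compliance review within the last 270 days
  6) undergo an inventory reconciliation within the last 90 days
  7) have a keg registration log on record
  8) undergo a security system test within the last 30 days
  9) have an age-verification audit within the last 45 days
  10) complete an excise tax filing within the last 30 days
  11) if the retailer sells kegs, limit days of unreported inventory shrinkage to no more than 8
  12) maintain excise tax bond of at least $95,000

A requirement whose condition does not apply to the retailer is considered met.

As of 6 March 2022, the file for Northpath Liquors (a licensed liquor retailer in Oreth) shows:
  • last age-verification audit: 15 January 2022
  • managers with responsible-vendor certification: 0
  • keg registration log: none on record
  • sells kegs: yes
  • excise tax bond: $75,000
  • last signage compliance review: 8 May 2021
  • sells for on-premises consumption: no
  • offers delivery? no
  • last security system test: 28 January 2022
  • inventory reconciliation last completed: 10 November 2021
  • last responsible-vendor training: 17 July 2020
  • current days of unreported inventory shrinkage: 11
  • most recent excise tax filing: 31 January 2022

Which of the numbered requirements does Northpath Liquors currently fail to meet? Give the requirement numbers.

1. responsible-vendor training 597 days ago vs limit 540 → not met
2. condition 'offers delivery' does not hold → requirement n/a → met
3. managers with responsible-vendor certification 0 < 3 → not met
4. condition 'sells for on-premises consumption' does not hold → requirement n/a → met
5. signage compliance review 302 days ago vs limit 270 → not met
6. inventory reconciliation 116 days ago vs limit 90 → not met
7. keg registration log absent → not met
8. security system test 37 days ago vs limit 30 → not met
9. age-verification audit 50 days ago vs limit 45 → not met
10. excise tax filing 34 days ago vs limit 30 → not met
11. condition 'sells kegs' holds; days of unreported inventory shrinkage 11 > 8 → not met
12. excise tax bond $75,000 < $95,000 → not met
Not met: 1, 3, 5, 6, 7, 8, 9, 10, 11, 12

1, 3, 5, 6, 7, 8, 9, 10, 11, 12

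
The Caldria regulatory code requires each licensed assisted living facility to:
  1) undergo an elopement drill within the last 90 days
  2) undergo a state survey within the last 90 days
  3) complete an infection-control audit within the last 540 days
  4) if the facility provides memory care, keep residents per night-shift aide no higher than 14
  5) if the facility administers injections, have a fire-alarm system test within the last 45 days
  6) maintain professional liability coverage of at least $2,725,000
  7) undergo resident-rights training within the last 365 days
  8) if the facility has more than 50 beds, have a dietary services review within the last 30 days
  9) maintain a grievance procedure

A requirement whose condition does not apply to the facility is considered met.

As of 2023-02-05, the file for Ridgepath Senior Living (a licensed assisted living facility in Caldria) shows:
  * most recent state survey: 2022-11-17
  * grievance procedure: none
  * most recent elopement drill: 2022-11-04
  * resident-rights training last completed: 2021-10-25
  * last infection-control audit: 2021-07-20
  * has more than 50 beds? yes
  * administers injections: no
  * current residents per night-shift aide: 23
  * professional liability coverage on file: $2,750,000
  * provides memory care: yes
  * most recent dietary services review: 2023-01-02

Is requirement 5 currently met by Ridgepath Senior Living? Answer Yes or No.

Yes

5. condition 'administers injections' does not hold → requirement n/a → met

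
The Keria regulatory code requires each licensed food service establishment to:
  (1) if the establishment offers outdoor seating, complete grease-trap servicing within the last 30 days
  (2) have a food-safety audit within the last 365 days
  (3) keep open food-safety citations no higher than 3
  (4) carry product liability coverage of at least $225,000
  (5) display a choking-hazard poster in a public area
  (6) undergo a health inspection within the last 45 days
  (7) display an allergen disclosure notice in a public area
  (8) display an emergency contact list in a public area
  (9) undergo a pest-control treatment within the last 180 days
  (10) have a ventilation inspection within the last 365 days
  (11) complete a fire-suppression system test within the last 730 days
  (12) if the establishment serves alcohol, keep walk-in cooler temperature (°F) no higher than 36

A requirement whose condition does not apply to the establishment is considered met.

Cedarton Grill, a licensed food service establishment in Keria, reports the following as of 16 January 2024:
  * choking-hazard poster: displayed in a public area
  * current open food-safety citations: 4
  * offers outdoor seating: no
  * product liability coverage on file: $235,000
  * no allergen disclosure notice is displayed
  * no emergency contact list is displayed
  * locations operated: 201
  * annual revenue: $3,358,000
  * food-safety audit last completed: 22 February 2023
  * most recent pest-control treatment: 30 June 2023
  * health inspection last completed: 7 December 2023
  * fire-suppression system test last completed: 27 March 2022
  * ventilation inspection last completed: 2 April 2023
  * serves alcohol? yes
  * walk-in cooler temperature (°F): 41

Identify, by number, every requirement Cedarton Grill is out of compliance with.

3, 7, 8, 9, 12

1. condition 'offers outdoor seating' does not hold → requirement n/a → met
2. food-safety audit 328 days ago vs limit 365 → met
3. open food-safety citations 4 > 3 → not met
4. product liability coverage $235,000 ≥ $225,000 → met
5. choking-hazard poster present → met
6. health inspection 40 days ago vs limit 45 → met
7. allergen disclosure notice absent → not met
8. emergency contact list absent → not met
9. pest-control treatment 200 days ago vs limit 180 → not met
10. ventilation inspection 289 days ago vs limit 365 → met
11. fire-suppression system test 660 days ago vs limit 730 → met
12. condition 'serves alcohol' holds; walk-in cooler temperature (°F) 41 > 36 → not met
Not met: 3, 7, 8, 9, 12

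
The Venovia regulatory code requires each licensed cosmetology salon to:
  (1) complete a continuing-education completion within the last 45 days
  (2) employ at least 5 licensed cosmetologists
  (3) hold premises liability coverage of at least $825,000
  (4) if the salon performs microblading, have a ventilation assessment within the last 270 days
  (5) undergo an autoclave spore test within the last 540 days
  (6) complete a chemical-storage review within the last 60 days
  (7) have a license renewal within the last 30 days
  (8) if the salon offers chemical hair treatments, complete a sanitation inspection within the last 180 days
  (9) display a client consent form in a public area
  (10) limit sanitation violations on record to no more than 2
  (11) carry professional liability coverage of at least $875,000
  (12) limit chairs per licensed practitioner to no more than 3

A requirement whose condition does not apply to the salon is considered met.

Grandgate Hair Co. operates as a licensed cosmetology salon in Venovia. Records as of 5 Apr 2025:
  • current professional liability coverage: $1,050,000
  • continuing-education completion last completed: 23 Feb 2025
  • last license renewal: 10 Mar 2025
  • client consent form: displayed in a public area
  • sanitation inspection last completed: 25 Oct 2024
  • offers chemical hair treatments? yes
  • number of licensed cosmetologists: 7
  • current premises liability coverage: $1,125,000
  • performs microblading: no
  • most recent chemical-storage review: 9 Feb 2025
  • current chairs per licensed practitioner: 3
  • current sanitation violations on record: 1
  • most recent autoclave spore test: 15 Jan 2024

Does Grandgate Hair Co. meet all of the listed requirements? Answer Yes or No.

Yes

1. continuing-education completion 41 days ago vs limit 45 → met
2. licensed cosmetologists 7 ≥ 5 → met
3. premises liability coverage $1,125,000 ≥ $825,000 → met
4. condition 'performs microblading' does not hold → requirement n/a → met
5. autoclave spore test 446 days ago vs limit 540 → met
6. chemical-storage review 55 days ago vs limit 60 → met
7. license renewal 26 days ago vs limit 30 → met
8. condition 'offers chemical hair treatments' holds; sanitation inspection 162 days ago vs limit 180 → met
9. client consent form present → met
10. sanitation violations on record 1 ≤ 2 → met
11. professional liability coverage $1,050,000 ≥ $875,000 → met
12. chairs per licensed practitioner 3 ≤ 3 → met
All met.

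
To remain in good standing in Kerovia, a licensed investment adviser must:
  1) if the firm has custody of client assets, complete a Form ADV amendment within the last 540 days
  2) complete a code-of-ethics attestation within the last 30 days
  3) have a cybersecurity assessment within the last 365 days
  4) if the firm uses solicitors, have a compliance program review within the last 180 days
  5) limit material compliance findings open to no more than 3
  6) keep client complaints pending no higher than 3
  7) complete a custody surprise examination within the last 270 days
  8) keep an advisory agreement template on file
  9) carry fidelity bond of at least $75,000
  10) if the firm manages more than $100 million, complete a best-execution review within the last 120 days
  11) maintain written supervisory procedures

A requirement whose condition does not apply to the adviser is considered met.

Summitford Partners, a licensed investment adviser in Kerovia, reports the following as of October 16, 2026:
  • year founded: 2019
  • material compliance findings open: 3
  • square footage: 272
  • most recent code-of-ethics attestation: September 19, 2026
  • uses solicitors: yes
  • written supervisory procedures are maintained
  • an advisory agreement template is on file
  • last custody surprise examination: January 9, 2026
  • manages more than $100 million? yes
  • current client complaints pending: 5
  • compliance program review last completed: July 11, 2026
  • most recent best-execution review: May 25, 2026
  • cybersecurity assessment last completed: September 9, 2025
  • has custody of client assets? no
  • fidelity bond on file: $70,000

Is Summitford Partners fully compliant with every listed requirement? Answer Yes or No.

1. condition 'has custody of client assets' does not hold → requirement n/a → met
2. code-of-ethics attestation 27 days ago vs limit 30 → met
3. cybersecurity assessment 402 days ago vs limit 365 → not met
4. condition 'uses solicitors' holds; compliance program review 97 days ago vs limit 180 → met
5. material compliance findings open 3 ≤ 3 → met
6. client complaints pending 5 > 3 → not met
7. custody surprise examination 280 days ago vs limit 270 → not met
8. advisory agreement template present → met
9. fidelity bond $70,000 < $75,000 → not met
10. condition 'manages more than $100 million' holds; best-execution review 144 days ago vs limit 120 → not met
11. written supervisory procedures present → met
Not met: 3, 6, 7, 9, 10

No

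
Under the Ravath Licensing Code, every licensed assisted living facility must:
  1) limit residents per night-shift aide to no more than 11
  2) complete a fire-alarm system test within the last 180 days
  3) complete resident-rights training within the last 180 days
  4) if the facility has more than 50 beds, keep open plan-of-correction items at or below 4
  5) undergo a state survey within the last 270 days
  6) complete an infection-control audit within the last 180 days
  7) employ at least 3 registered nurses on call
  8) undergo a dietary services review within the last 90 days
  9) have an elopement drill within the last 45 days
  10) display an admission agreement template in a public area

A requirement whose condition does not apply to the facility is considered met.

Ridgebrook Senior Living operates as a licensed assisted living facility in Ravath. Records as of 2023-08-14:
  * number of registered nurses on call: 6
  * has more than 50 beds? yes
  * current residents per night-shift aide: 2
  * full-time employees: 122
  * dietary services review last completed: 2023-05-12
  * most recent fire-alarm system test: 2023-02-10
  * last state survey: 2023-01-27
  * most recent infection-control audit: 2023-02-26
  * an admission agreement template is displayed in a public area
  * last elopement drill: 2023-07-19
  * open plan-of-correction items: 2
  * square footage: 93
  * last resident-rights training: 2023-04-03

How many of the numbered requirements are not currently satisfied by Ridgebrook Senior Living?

2

1. residents per night-shift aide 2 ≤ 11 → met
2. fire-alarm system test 185 days ago vs limit 180 → not met
3. resident-rights training 133 days ago vs limit 180 → met
4. condition 'has more than 50 beds' holds; open plan-of-correction items 2 ≤ 4 → met
5. state survey 199 days ago vs limit 270 → met
6. infection-control audit 169 days ago vs limit 180 → met
7. registered nurses on call 6 ≥ 3 → met
8. dietary services review 94 days ago vs limit 90 → not met
9. elopement drill 26 days ago vs limit 45 → met
10. admission agreement template present → met
Not met: 2 of 10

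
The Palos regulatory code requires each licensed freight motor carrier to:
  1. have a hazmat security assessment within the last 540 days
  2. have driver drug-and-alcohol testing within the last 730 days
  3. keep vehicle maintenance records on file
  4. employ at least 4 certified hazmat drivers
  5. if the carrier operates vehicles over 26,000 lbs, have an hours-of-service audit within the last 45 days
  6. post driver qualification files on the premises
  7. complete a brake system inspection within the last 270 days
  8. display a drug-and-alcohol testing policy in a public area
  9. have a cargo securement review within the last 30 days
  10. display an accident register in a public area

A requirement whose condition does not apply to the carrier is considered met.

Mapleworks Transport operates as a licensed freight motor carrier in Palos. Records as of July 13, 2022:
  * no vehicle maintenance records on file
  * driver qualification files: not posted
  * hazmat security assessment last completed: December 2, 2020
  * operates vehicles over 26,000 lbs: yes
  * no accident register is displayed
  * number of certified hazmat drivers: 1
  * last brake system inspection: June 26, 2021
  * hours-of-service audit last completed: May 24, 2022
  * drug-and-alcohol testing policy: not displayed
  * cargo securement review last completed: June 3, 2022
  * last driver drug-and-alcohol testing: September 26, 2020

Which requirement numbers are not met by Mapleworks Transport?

1. hazmat security assessment 588 days ago vs limit 540 → not met
2. driver drug-and-alcohol testing 655 days ago vs limit 730 → met
3. vehicle maintenance records absent → not met
4. certified hazmat drivers 1 < 4 → not met
5. condition 'operates vehicles over 26,000 lbs' holds; hours-of-service audit 50 days ago vs limit 45 → not met
6. driver qualification files absent → not met
7. brake system inspection 382 days ago vs limit 270 → not met
8. drug-and-alcohol testing policy absent → not met
9. cargo securement review 40 days ago vs limit 30 → not met
10. accident register absent → not met
Not met: 1, 3, 4, 5, 6, 7, 8, 9, 10

1, 3, 4, 5, 6, 7, 8, 9, 10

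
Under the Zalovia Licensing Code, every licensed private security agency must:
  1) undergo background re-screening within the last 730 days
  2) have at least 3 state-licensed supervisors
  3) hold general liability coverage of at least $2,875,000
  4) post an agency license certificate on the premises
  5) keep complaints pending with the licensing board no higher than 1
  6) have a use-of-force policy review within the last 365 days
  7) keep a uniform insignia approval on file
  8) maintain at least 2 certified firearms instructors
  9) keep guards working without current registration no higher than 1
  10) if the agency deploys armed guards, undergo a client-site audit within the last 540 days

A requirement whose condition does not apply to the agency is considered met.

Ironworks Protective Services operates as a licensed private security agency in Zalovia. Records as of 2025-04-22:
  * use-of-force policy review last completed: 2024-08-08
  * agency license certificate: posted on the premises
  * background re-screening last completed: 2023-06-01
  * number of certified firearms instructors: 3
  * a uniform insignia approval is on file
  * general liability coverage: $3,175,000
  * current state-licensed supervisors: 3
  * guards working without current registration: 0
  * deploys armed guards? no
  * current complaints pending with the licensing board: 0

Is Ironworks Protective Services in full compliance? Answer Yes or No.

1. background re-screening 691 days ago vs limit 730 → met
2. state-licensed supervisors 3 ≥ 3 → met
3. general liability coverage $3,175,000 ≥ $2,875,000 → met
4. agency license certificate present → met
5. complaints pending with the licensing board 0 ≤ 1 → met
6. use-of-force policy review 257 days ago vs limit 365 → met
7. uniform insignia approval present → met
8. certified firearms instructors 3 ≥ 2 → met
9. guards working without current registration 0 ≤ 1 → met
10. condition 'deploys armed guards' does not hold → requirement n/a → met
All met.

Yes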